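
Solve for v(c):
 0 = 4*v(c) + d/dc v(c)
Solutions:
 v(c) = C1*exp(-4*c)


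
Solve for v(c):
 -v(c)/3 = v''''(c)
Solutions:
 v(c) = (C1*sin(sqrt(2)*3^(3/4)*c/6) + C2*cos(sqrt(2)*3^(3/4)*c/6))*exp(-sqrt(2)*3^(3/4)*c/6) + (C3*sin(sqrt(2)*3^(3/4)*c/6) + C4*cos(sqrt(2)*3^(3/4)*c/6))*exp(sqrt(2)*3^(3/4)*c/6)


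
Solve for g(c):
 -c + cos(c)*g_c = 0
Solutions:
 g(c) = C1 + Integral(c/cos(c), c)


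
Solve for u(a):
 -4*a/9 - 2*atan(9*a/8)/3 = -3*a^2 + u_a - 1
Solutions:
 u(a) = C1 + a^3 - 2*a^2/9 - 2*a*atan(9*a/8)/3 + a + 8*log(81*a^2 + 64)/27


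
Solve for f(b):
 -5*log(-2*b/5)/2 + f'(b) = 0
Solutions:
 f(b) = C1 + 5*b*log(-b)/2 + 5*b*(-log(5) - 1 + log(2))/2


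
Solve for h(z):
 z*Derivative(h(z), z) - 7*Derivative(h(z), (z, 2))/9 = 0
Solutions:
 h(z) = C1 + C2*erfi(3*sqrt(14)*z/14)


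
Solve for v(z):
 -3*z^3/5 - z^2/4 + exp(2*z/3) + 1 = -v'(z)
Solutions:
 v(z) = C1 + 3*z^4/20 + z^3/12 - z - 3*exp(2*z/3)/2


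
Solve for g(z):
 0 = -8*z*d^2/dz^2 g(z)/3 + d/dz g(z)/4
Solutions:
 g(z) = C1 + C2*z^(35/32)


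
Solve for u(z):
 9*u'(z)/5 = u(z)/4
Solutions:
 u(z) = C1*exp(5*z/36)


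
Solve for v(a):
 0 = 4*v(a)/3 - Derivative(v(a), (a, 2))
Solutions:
 v(a) = C1*exp(-2*sqrt(3)*a/3) + C2*exp(2*sqrt(3)*a/3)


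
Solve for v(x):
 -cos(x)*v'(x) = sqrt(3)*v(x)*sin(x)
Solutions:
 v(x) = C1*cos(x)^(sqrt(3))


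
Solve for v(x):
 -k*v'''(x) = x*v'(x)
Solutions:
 v(x) = C1 + Integral(C2*airyai(x*(-1/k)^(1/3)) + C3*airybi(x*(-1/k)^(1/3)), x)


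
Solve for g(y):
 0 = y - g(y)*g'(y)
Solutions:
 g(y) = -sqrt(C1 + y^2)
 g(y) = sqrt(C1 + y^2)


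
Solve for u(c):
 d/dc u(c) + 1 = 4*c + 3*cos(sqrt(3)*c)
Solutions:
 u(c) = C1 + 2*c^2 - c + sqrt(3)*sin(sqrt(3)*c)


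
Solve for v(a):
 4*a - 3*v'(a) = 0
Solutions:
 v(a) = C1 + 2*a^2/3


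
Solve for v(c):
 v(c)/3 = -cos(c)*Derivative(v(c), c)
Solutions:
 v(c) = C1*(sin(c) - 1)^(1/6)/(sin(c) + 1)^(1/6)


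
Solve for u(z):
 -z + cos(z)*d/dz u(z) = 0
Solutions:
 u(z) = C1 + Integral(z/cos(z), z)


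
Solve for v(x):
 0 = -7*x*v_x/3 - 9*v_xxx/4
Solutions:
 v(x) = C1 + Integral(C2*airyai(-28^(1/3)*x/3) + C3*airybi(-28^(1/3)*x/3), x)


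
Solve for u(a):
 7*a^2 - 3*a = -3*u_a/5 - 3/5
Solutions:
 u(a) = C1 - 35*a^3/9 + 5*a^2/2 - a


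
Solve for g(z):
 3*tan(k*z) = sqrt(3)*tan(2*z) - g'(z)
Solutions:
 g(z) = C1 - 3*Piecewise((-log(cos(k*z))/k, Ne(k, 0)), (0, True)) - sqrt(3)*log(cos(2*z))/2


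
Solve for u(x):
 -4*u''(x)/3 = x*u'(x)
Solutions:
 u(x) = C1 + C2*erf(sqrt(6)*x/4)


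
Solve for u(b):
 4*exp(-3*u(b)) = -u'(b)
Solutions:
 u(b) = log(C1 - 12*b)/3
 u(b) = log((-3^(1/3) - 3^(5/6)*I)*(C1 - 4*b)^(1/3)/2)
 u(b) = log((-3^(1/3) + 3^(5/6)*I)*(C1 - 4*b)^(1/3)/2)


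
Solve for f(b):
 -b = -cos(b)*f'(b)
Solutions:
 f(b) = C1 + Integral(b/cos(b), b)


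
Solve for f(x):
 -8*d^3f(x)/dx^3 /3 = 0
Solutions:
 f(x) = C1 + C2*x + C3*x^2


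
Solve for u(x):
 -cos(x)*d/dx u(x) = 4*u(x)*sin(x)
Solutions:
 u(x) = C1*cos(x)^4


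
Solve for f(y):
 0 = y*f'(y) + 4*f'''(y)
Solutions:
 f(y) = C1 + Integral(C2*airyai(-2^(1/3)*y/2) + C3*airybi(-2^(1/3)*y/2), y)


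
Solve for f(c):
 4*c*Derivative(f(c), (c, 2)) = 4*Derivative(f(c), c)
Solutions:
 f(c) = C1 + C2*c^2


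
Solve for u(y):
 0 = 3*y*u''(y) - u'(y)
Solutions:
 u(y) = C1 + C2*y^(4/3)


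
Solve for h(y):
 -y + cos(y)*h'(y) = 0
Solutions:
 h(y) = C1 + Integral(y/cos(y), y)


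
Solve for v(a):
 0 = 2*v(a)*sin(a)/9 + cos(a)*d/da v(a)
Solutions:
 v(a) = C1*cos(a)^(2/9)


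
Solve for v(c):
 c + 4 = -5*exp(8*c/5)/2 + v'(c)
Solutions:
 v(c) = C1 + c^2/2 + 4*c + 25*exp(8*c/5)/16


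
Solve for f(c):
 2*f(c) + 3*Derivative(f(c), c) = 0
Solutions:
 f(c) = C1*exp(-2*c/3)


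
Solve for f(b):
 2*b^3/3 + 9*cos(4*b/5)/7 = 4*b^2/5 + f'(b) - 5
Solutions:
 f(b) = C1 + b^4/6 - 4*b^3/15 + 5*b + 45*sin(4*b/5)/28


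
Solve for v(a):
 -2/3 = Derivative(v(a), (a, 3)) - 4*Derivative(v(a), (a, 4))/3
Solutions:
 v(a) = C1 + C2*a + C3*a^2 + C4*exp(3*a/4) - a^3/9


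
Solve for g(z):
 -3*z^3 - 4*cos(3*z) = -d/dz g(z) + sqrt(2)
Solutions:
 g(z) = C1 + 3*z^4/4 + sqrt(2)*z + 4*sin(3*z)/3


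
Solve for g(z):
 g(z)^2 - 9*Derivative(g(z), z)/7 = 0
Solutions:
 g(z) = -9/(C1 + 7*z)


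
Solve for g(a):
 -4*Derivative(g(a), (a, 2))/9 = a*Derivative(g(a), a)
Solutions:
 g(a) = C1 + C2*erf(3*sqrt(2)*a/4)


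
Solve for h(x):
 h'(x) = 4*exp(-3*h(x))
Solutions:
 h(x) = log(C1 + 12*x)/3
 h(x) = log((-3^(1/3) - 3^(5/6)*I)*(C1 + 4*x)^(1/3)/2)
 h(x) = log((-3^(1/3) + 3^(5/6)*I)*(C1 + 4*x)^(1/3)/2)


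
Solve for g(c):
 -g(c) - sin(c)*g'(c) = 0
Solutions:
 g(c) = C1*sqrt(cos(c) + 1)/sqrt(cos(c) - 1)


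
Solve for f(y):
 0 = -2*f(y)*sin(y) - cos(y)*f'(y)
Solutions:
 f(y) = C1*cos(y)^2


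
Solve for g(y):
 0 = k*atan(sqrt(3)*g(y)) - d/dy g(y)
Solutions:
 Integral(1/atan(sqrt(3)*_y), (_y, g(y))) = C1 + k*y


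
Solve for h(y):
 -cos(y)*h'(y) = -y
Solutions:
 h(y) = C1 + Integral(y/cos(y), y)


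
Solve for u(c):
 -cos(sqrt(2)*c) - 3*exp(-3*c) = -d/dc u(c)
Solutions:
 u(c) = C1 + sqrt(2)*sin(sqrt(2)*c)/2 - exp(-3*c)


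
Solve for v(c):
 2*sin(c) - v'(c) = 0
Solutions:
 v(c) = C1 - 2*cos(c)


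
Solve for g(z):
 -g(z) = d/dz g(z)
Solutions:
 g(z) = C1*exp(-z)


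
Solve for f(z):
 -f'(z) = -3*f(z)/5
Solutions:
 f(z) = C1*exp(3*z/5)


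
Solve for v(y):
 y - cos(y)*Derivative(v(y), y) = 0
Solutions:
 v(y) = C1 + Integral(y/cos(y), y)


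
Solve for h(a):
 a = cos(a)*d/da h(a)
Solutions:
 h(a) = C1 + Integral(a/cos(a), a)


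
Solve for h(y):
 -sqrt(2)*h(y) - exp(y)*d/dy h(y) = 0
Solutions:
 h(y) = C1*exp(sqrt(2)*exp(-y))


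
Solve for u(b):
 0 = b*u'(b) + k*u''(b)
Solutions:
 u(b) = C1 + C2*sqrt(k)*erf(sqrt(2)*b*sqrt(1/k)/2)


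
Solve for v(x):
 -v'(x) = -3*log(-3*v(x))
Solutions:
 -Integral(1/(log(-_y) + log(3)), (_y, v(x)))/3 = C1 - x


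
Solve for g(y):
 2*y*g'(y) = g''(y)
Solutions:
 g(y) = C1 + C2*erfi(y)


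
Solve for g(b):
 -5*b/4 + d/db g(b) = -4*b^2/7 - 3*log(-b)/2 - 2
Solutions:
 g(b) = C1 - 4*b^3/21 + 5*b^2/8 - 3*b*log(-b)/2 - b/2


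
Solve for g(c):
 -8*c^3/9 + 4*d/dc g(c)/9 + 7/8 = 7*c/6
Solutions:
 g(c) = C1 + c^4/2 + 21*c^2/16 - 63*c/32


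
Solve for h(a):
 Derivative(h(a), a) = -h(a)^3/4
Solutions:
 h(a) = -sqrt(2)*sqrt(-1/(C1 - a))
 h(a) = sqrt(2)*sqrt(-1/(C1 - a))


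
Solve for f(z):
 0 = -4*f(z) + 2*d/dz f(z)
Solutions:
 f(z) = C1*exp(2*z)


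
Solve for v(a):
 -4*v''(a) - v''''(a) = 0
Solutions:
 v(a) = C1 + C2*a + C3*sin(2*a) + C4*cos(2*a)


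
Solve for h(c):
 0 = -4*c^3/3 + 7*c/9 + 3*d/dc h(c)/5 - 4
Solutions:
 h(c) = C1 + 5*c^4/9 - 35*c^2/54 + 20*c/3


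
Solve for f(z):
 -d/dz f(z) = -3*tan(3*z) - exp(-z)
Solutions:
 f(z) = C1 + log(tan(3*z)^2 + 1)/2 - exp(-z)


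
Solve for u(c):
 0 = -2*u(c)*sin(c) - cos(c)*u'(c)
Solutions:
 u(c) = C1*cos(c)^2


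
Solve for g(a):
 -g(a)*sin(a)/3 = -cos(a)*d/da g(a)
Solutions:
 g(a) = C1/cos(a)^(1/3)


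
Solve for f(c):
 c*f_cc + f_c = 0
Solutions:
 f(c) = C1 + C2*log(c)


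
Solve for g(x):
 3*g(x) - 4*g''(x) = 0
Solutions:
 g(x) = C1*exp(-sqrt(3)*x/2) + C2*exp(sqrt(3)*x/2)


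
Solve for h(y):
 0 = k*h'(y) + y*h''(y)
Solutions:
 h(y) = C1 + y^(1 - re(k))*(C2*sin(log(y)*Abs(im(k))) + C3*cos(log(y)*im(k)))


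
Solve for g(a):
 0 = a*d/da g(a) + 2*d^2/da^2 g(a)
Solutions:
 g(a) = C1 + C2*erf(a/2)


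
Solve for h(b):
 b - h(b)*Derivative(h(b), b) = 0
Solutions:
 h(b) = -sqrt(C1 + b^2)
 h(b) = sqrt(C1 + b^2)


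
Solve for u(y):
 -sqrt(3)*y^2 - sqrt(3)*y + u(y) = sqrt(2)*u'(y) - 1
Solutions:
 u(y) = C1*exp(sqrt(2)*y/2) + sqrt(3)*y^2 + sqrt(3)*y + 2*sqrt(6)*y - 1 + sqrt(6) + 4*sqrt(3)


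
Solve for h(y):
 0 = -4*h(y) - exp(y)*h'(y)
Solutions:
 h(y) = C1*exp(4*exp(-y))


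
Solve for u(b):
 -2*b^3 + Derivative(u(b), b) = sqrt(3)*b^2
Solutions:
 u(b) = C1 + b^4/2 + sqrt(3)*b^3/3


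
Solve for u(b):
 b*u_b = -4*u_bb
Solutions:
 u(b) = C1 + C2*erf(sqrt(2)*b/4)


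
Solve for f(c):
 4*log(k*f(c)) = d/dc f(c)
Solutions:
 li(k*f(c))/k = C1 + 4*c


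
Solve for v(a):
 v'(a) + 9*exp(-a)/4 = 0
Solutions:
 v(a) = C1 + 9*exp(-a)/4


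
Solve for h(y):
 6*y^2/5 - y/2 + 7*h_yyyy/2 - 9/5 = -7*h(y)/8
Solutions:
 h(y) = -48*y^2/35 + 4*y/7 + (C1*sin(y/2) + C2*cos(y/2))*exp(-y/2) + (C3*sin(y/2) + C4*cos(y/2))*exp(y/2) + 72/35


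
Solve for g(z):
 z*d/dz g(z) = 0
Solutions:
 g(z) = C1


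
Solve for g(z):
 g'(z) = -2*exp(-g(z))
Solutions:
 g(z) = log(C1 - 2*z)


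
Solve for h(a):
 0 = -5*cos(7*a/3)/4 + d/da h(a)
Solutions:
 h(a) = C1 + 15*sin(7*a/3)/28


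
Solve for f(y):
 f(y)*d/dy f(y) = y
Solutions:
 f(y) = -sqrt(C1 + y^2)
 f(y) = sqrt(C1 + y^2)


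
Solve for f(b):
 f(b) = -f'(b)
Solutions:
 f(b) = C1*exp(-b)


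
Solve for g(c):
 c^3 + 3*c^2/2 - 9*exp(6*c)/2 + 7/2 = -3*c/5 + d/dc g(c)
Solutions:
 g(c) = C1 + c^4/4 + c^3/2 + 3*c^2/10 + 7*c/2 - 3*exp(6*c)/4


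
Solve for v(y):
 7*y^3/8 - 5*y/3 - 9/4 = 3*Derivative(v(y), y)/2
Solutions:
 v(y) = C1 + 7*y^4/48 - 5*y^2/9 - 3*y/2


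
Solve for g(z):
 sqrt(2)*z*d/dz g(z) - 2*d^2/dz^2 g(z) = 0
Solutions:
 g(z) = C1 + C2*erfi(2^(1/4)*z/2)


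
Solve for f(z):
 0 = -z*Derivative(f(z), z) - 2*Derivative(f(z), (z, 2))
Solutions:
 f(z) = C1 + C2*erf(z/2)


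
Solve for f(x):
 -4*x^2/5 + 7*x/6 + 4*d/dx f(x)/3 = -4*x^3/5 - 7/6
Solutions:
 f(x) = C1 - 3*x^4/20 + x^3/5 - 7*x^2/16 - 7*x/8


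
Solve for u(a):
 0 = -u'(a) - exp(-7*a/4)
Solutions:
 u(a) = C1 + 4*exp(-7*a/4)/7


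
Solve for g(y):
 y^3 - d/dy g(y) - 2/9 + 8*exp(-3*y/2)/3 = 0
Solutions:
 g(y) = C1 + y^4/4 - 2*y/9 - 16*exp(-3*y/2)/9


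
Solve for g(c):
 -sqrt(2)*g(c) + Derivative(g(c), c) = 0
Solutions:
 g(c) = C1*exp(sqrt(2)*c)


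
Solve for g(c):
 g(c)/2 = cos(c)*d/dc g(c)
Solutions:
 g(c) = C1*(sin(c) + 1)^(1/4)/(sin(c) - 1)^(1/4)


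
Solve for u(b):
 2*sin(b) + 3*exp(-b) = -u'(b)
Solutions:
 u(b) = C1 + 2*cos(b) + 3*exp(-b)


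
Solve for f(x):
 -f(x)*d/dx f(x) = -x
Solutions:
 f(x) = -sqrt(C1 + x^2)
 f(x) = sqrt(C1 + x^2)


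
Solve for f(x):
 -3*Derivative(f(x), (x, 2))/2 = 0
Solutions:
 f(x) = C1 + C2*x


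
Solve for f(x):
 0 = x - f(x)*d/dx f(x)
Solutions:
 f(x) = -sqrt(C1 + x^2)
 f(x) = sqrt(C1 + x^2)


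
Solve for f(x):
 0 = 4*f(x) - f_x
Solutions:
 f(x) = C1*exp(4*x)


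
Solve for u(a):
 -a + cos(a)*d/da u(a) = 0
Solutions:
 u(a) = C1 + Integral(a/cos(a), a)


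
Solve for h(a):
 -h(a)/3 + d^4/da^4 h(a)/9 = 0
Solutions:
 h(a) = C1*exp(-3^(1/4)*a) + C2*exp(3^(1/4)*a) + C3*sin(3^(1/4)*a) + C4*cos(3^(1/4)*a)


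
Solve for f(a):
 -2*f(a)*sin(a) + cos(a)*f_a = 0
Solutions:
 f(a) = C1/cos(a)^2


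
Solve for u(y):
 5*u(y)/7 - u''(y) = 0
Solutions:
 u(y) = C1*exp(-sqrt(35)*y/7) + C2*exp(sqrt(35)*y/7)


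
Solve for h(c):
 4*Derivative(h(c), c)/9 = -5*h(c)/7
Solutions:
 h(c) = C1*exp(-45*c/28)


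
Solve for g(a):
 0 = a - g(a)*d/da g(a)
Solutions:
 g(a) = -sqrt(C1 + a^2)
 g(a) = sqrt(C1 + a^2)


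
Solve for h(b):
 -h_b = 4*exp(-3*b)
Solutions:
 h(b) = C1 + 4*exp(-3*b)/3


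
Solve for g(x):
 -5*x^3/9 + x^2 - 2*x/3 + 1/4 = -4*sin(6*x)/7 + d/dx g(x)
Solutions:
 g(x) = C1 - 5*x^4/36 + x^3/3 - x^2/3 + x/4 - 2*cos(6*x)/21


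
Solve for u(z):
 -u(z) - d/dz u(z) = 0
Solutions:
 u(z) = C1*exp(-z)


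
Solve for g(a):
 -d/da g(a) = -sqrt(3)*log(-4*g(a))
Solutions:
 -sqrt(3)*Integral(1/(log(-_y) + 2*log(2)), (_y, g(a)))/3 = C1 - a


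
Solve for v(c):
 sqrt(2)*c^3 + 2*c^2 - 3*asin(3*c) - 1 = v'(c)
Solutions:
 v(c) = C1 + sqrt(2)*c^4/4 + 2*c^3/3 - 3*c*asin(3*c) - c - sqrt(1 - 9*c^2)


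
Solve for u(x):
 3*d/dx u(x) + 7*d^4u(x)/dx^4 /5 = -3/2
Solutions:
 u(x) = C1 + C4*exp(-15^(1/3)*7^(2/3)*x/7) - x/2 + (C2*sin(3^(5/6)*5^(1/3)*7^(2/3)*x/14) + C3*cos(3^(5/6)*5^(1/3)*7^(2/3)*x/14))*exp(15^(1/3)*7^(2/3)*x/14)


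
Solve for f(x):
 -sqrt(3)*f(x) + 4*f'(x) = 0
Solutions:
 f(x) = C1*exp(sqrt(3)*x/4)


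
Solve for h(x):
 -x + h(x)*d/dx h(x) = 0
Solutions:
 h(x) = -sqrt(C1 + x^2)
 h(x) = sqrt(C1 + x^2)


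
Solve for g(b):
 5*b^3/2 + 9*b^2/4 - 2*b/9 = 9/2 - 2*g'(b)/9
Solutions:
 g(b) = C1 - 45*b^4/16 - 27*b^3/8 + b^2/2 + 81*b/4


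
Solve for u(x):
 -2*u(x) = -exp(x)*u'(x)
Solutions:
 u(x) = C1*exp(-2*exp(-x))


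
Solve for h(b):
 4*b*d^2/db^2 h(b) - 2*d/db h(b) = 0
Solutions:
 h(b) = C1 + C2*b^(3/2)


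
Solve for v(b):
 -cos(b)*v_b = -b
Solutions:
 v(b) = C1 + Integral(b/cos(b), b)


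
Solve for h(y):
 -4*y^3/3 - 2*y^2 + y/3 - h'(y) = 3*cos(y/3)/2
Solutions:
 h(y) = C1 - y^4/3 - 2*y^3/3 + y^2/6 - 9*sin(y/3)/2


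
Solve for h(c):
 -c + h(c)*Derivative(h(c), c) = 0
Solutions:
 h(c) = -sqrt(C1 + c^2)
 h(c) = sqrt(C1 + c^2)


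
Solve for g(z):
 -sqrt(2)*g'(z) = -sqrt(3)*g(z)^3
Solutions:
 g(z) = -sqrt(-1/(C1 + sqrt(6)*z))
 g(z) = sqrt(-1/(C1 + sqrt(6)*z))


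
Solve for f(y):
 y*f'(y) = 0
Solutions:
 f(y) = C1


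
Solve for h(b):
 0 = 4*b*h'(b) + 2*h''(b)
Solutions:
 h(b) = C1 + C2*erf(b)


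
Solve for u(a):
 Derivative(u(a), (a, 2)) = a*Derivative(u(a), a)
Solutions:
 u(a) = C1 + C2*erfi(sqrt(2)*a/2)


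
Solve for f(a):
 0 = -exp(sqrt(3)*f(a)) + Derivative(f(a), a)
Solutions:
 f(a) = sqrt(3)*(2*log(-1/(C1 + a)) - log(3))/6


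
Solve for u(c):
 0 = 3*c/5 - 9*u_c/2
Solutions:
 u(c) = C1 + c^2/15


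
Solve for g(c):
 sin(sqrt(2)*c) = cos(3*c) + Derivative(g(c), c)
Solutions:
 g(c) = C1 - sin(3*c)/3 - sqrt(2)*cos(sqrt(2)*c)/2


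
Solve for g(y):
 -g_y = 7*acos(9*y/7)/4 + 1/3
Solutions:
 g(y) = C1 - 7*y*acos(9*y/7)/4 - y/3 + 7*sqrt(49 - 81*y^2)/36


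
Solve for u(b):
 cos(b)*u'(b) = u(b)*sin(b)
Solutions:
 u(b) = C1/cos(b)


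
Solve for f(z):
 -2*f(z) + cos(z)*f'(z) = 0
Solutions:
 f(z) = C1*(sin(z) + 1)/(sin(z) - 1)


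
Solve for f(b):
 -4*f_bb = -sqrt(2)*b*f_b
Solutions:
 f(b) = C1 + C2*erfi(2^(3/4)*b/4)


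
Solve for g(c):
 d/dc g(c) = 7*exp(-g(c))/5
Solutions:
 g(c) = log(C1 + 7*c/5)


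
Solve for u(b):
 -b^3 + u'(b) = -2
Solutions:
 u(b) = C1 + b^4/4 - 2*b


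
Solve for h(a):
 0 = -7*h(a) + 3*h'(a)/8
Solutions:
 h(a) = C1*exp(56*a/3)


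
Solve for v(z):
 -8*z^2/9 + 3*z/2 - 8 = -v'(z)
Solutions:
 v(z) = C1 + 8*z^3/27 - 3*z^2/4 + 8*z


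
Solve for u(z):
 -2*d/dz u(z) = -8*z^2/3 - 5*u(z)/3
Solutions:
 u(z) = C1*exp(5*z/6) - 8*z^2/5 - 96*z/25 - 576/125


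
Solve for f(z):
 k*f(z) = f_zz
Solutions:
 f(z) = C1*exp(-sqrt(k)*z) + C2*exp(sqrt(k)*z)


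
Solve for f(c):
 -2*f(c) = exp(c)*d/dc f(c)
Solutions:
 f(c) = C1*exp(2*exp(-c))


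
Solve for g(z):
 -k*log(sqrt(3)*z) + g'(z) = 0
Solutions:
 g(z) = C1 + k*z*log(z) - k*z + k*z*log(3)/2


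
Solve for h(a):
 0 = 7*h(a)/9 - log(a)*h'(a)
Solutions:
 h(a) = C1*exp(7*li(a)/9)


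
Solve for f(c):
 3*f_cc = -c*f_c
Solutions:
 f(c) = C1 + C2*erf(sqrt(6)*c/6)


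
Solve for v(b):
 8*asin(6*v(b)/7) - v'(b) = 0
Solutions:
 Integral(1/asin(6*_y/7), (_y, v(b))) = C1 + 8*b


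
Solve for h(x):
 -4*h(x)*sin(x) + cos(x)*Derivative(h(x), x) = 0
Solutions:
 h(x) = C1/cos(x)^4


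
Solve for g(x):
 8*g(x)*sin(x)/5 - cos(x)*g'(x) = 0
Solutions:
 g(x) = C1/cos(x)^(8/5)


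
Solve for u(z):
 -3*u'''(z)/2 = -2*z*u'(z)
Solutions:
 u(z) = C1 + Integral(C2*airyai(6^(2/3)*z/3) + C3*airybi(6^(2/3)*z/3), z)


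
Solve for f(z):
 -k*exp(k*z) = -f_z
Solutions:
 f(z) = C1 + exp(k*z)


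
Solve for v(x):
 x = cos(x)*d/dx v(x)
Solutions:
 v(x) = C1 + Integral(x/cos(x), x)


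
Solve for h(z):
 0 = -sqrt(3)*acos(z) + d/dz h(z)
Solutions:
 h(z) = C1 + sqrt(3)*(z*acos(z) - sqrt(1 - z^2))


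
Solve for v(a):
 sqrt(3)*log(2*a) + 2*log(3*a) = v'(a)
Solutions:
 v(a) = C1 + sqrt(3)*a*log(a) + 2*a*log(a) - 2*a - sqrt(3)*a + a*log(9*2^(sqrt(3)))


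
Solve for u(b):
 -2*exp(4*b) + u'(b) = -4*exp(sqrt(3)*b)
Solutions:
 u(b) = C1 + exp(4*b)/2 - 4*sqrt(3)*exp(sqrt(3)*b)/3


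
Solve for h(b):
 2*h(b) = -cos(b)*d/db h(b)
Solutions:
 h(b) = C1*(sin(b) - 1)/(sin(b) + 1)


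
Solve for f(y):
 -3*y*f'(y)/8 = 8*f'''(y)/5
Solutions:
 f(y) = C1 + Integral(C2*airyai(-15^(1/3)*y/4) + C3*airybi(-15^(1/3)*y/4), y)


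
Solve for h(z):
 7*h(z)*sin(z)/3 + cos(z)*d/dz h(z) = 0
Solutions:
 h(z) = C1*cos(z)^(7/3)


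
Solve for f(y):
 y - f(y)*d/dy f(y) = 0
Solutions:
 f(y) = -sqrt(C1 + y^2)
 f(y) = sqrt(C1 + y^2)


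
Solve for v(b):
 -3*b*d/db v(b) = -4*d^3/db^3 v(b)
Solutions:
 v(b) = C1 + Integral(C2*airyai(6^(1/3)*b/2) + C3*airybi(6^(1/3)*b/2), b)


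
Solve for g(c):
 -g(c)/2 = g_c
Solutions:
 g(c) = C1*exp(-c/2)


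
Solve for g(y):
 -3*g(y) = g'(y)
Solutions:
 g(y) = C1*exp(-3*y)


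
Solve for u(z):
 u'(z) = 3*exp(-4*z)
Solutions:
 u(z) = C1 - 3*exp(-4*z)/4


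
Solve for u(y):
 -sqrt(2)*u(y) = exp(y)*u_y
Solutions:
 u(y) = C1*exp(sqrt(2)*exp(-y))


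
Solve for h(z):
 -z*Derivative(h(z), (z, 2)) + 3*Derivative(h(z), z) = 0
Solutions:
 h(z) = C1 + C2*z^4


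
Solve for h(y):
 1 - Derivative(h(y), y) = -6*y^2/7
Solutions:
 h(y) = C1 + 2*y^3/7 + y


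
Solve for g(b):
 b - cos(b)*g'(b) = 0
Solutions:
 g(b) = C1 + Integral(b/cos(b), b)


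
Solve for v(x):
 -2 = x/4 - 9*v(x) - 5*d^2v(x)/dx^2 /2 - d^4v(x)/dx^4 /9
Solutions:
 v(x) = C1*sin(3*sqrt(2)*x/2) + C2*sin(3*sqrt(2)*x) + C3*cos(3*sqrt(2)*x/2) + C4*cos(3*sqrt(2)*x) + x/36 + 2/9


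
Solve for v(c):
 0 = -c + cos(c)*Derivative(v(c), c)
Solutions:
 v(c) = C1 + Integral(c/cos(c), c)


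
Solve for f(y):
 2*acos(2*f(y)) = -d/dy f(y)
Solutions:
 Integral(1/acos(2*_y), (_y, f(y))) = C1 - 2*y


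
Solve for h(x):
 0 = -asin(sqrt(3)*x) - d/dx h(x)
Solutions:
 h(x) = C1 - x*asin(sqrt(3)*x) - sqrt(3)*sqrt(1 - 3*x^2)/3


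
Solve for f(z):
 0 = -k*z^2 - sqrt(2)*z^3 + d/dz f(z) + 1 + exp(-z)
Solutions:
 f(z) = C1 + k*z^3/3 + sqrt(2)*z^4/4 - z + exp(-z)


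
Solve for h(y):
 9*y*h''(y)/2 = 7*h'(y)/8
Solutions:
 h(y) = C1 + C2*y^(43/36)


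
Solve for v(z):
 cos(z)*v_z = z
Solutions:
 v(z) = C1 + Integral(z/cos(z), z)


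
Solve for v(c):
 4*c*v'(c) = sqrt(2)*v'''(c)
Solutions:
 v(c) = C1 + Integral(C2*airyai(sqrt(2)*c) + C3*airybi(sqrt(2)*c), c)


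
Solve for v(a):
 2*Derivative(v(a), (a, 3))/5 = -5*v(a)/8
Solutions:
 v(a) = C3*exp(-10^(2/3)*a/4) + (C1*sin(10^(2/3)*sqrt(3)*a/8) + C2*cos(10^(2/3)*sqrt(3)*a/8))*exp(10^(2/3)*a/8)


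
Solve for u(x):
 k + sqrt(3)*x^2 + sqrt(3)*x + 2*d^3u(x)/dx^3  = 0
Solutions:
 u(x) = C1 + C2*x + C3*x^2 - k*x^3/12 - sqrt(3)*x^5/120 - sqrt(3)*x^4/48


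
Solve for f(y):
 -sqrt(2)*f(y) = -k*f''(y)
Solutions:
 f(y) = C1*exp(-2^(1/4)*y*sqrt(1/k)) + C2*exp(2^(1/4)*y*sqrt(1/k))


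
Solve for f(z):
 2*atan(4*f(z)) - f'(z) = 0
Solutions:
 Integral(1/atan(4*_y), (_y, f(z))) = C1 + 2*z


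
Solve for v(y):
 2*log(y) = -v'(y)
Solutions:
 v(y) = C1 - 2*y*log(y) + 2*y


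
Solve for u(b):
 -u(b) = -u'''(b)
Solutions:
 u(b) = C3*exp(b) + (C1*sin(sqrt(3)*b/2) + C2*cos(sqrt(3)*b/2))*exp(-b/2)


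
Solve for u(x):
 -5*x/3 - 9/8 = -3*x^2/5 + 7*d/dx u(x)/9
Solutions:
 u(x) = C1 + 9*x^3/35 - 15*x^2/14 - 81*x/56


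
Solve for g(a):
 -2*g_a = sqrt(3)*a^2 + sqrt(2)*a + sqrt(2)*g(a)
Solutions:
 g(a) = C1*exp(-sqrt(2)*a/2) - sqrt(6)*a^2/2 - a + 2*sqrt(3)*a - 2*sqrt(6) + sqrt(2)


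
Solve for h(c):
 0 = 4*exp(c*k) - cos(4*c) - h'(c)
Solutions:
 h(c) = C1 - sin(4*c)/4 + 4*exp(c*k)/k


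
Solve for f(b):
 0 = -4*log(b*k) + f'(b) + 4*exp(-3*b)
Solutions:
 f(b) = C1 + 4*b*log(b*k) - 4*b + 4*exp(-3*b)/3


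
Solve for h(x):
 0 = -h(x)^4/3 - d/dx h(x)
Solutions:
 h(x) = (-1 - sqrt(3)*I)*(1/(C1 + x))^(1/3)/2
 h(x) = (-1 + sqrt(3)*I)*(1/(C1 + x))^(1/3)/2
 h(x) = (1/(C1 + x))^(1/3)


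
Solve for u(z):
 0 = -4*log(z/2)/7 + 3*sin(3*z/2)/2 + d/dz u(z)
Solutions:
 u(z) = C1 + 4*z*log(z)/7 - 4*z/7 - 4*z*log(2)/7 + cos(3*z/2)


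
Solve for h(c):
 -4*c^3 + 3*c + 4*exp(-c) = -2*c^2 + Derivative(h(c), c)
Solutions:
 h(c) = C1 - c^4 + 2*c^3/3 + 3*c^2/2 - 4*exp(-c)


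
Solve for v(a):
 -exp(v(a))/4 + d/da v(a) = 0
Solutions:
 v(a) = log(-1/(C1 + a)) + 2*log(2)


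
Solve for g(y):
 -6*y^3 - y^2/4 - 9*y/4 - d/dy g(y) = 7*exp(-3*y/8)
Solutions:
 g(y) = C1 - 3*y^4/2 - y^3/12 - 9*y^2/8 + 56*exp(-3*y/8)/3


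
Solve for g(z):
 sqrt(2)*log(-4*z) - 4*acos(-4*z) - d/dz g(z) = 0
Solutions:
 g(z) = C1 + sqrt(2)*z*(log(-z) - 1) - 4*z*acos(-4*z) + 2*sqrt(2)*z*log(2) - sqrt(1 - 16*z^2)


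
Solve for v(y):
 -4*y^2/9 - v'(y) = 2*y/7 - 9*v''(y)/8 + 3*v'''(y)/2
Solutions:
 v(y) = C1 - 4*y^3/27 - 9*y^2/14 - 19*y/168 + (C2*sin(sqrt(303)*y/24) + C3*cos(sqrt(303)*y/24))*exp(3*y/8)


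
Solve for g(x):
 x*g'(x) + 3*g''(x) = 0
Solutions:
 g(x) = C1 + C2*erf(sqrt(6)*x/6)


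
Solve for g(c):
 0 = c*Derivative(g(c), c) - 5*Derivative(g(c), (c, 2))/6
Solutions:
 g(c) = C1 + C2*erfi(sqrt(15)*c/5)


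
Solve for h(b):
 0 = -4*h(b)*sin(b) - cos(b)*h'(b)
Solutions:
 h(b) = C1*cos(b)^4


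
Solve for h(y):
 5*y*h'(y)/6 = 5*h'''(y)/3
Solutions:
 h(y) = C1 + Integral(C2*airyai(2^(2/3)*y/2) + C3*airybi(2^(2/3)*y/2), y)


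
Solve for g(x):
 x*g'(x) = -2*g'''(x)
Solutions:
 g(x) = C1 + Integral(C2*airyai(-2^(2/3)*x/2) + C3*airybi(-2^(2/3)*x/2), x)


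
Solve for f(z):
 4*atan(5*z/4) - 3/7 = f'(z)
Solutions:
 f(z) = C1 + 4*z*atan(5*z/4) - 3*z/7 - 8*log(25*z^2 + 16)/5


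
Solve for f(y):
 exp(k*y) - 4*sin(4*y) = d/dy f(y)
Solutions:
 f(y) = C1 + cos(4*y) + exp(k*y)/k


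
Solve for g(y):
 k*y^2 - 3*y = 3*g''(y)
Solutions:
 g(y) = C1 + C2*y + k*y^4/36 - y^3/6


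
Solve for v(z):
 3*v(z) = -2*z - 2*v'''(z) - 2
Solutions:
 v(z) = C3*exp(-2^(2/3)*3^(1/3)*z/2) - 2*z/3 + (C1*sin(2^(2/3)*3^(5/6)*z/4) + C2*cos(2^(2/3)*3^(5/6)*z/4))*exp(2^(2/3)*3^(1/3)*z/4) - 2/3


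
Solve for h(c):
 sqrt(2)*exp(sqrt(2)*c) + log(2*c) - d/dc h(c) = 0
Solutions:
 h(c) = C1 + c*log(c) + c*(-1 + log(2)) + exp(sqrt(2)*c)


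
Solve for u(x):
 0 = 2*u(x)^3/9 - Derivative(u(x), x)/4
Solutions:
 u(x) = -3*sqrt(2)*sqrt(-1/(C1 + 8*x))/2
 u(x) = 3*sqrt(2)*sqrt(-1/(C1 + 8*x))/2


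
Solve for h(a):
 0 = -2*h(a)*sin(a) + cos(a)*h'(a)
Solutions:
 h(a) = C1/cos(a)^2


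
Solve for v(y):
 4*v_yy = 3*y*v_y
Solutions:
 v(y) = C1 + C2*erfi(sqrt(6)*y/4)


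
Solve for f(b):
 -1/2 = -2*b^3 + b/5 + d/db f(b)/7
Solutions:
 f(b) = C1 + 7*b^4/2 - 7*b^2/10 - 7*b/2


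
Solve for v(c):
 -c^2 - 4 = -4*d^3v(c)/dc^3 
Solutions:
 v(c) = C1 + C2*c + C3*c^2 + c^5/240 + c^3/6


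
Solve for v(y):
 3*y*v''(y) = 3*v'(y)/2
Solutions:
 v(y) = C1 + C2*y^(3/2)


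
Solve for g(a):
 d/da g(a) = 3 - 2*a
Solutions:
 g(a) = C1 - a^2 + 3*a


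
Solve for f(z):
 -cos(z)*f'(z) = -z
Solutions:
 f(z) = C1 + Integral(z/cos(z), z)


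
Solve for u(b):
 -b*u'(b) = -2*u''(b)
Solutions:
 u(b) = C1 + C2*erfi(b/2)


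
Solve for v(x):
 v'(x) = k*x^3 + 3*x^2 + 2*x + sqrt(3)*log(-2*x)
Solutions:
 v(x) = C1 + k*x^4/4 + x^3 + x^2 + sqrt(3)*x*log(-x) + sqrt(3)*x*(-1 + log(2))


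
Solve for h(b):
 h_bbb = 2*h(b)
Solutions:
 h(b) = C3*exp(2^(1/3)*b) + (C1*sin(2^(1/3)*sqrt(3)*b/2) + C2*cos(2^(1/3)*sqrt(3)*b/2))*exp(-2^(1/3)*b/2)


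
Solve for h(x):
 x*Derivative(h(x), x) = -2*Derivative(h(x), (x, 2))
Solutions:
 h(x) = C1 + C2*erf(x/2)


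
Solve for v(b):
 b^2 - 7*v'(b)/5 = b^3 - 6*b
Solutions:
 v(b) = C1 - 5*b^4/28 + 5*b^3/21 + 15*b^2/7


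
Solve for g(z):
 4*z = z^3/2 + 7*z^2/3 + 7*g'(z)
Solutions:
 g(z) = C1 - z^4/56 - z^3/9 + 2*z^2/7


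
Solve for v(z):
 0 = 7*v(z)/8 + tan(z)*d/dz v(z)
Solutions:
 v(z) = C1/sin(z)^(7/8)


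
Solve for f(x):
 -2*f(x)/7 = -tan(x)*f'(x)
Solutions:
 f(x) = C1*sin(x)^(2/7)


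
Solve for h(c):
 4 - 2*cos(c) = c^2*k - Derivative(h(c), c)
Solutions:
 h(c) = C1 + c^3*k/3 - 4*c + 2*sin(c)


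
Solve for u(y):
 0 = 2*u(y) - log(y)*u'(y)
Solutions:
 u(y) = C1*exp(2*li(y))


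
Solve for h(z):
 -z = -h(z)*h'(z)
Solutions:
 h(z) = -sqrt(C1 + z^2)
 h(z) = sqrt(C1 + z^2)


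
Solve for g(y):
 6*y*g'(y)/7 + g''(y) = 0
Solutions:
 g(y) = C1 + C2*erf(sqrt(21)*y/7)


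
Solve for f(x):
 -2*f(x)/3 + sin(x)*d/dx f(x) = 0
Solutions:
 f(x) = C1*(cos(x) - 1)^(1/3)/(cos(x) + 1)^(1/3)


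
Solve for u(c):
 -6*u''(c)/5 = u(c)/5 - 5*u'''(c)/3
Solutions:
 u(c) = C1*exp(c*(-2^(2/3)*3^(1/3)*(25*sqrt(913) + 769)^(1/3) - 24*2^(1/3)*3^(2/3)/(25*sqrt(913) + 769)^(1/3) + 24)/100)*sin(2^(1/3)*3^(1/6)*c*(-2^(1/3)*3^(2/3)*(25*sqrt(913) + 769)^(1/3) + 72/(25*sqrt(913) + 769)^(1/3))/100) + C2*exp(c*(-2^(2/3)*3^(1/3)*(25*sqrt(913) + 769)^(1/3) - 24*2^(1/3)*3^(2/3)/(25*sqrt(913) + 769)^(1/3) + 24)/100)*cos(2^(1/3)*3^(1/6)*c*(-2^(1/3)*3^(2/3)*(25*sqrt(913) + 769)^(1/3) + 72/(25*sqrt(913) + 769)^(1/3))/100) + C3*exp(c*(24*2^(1/3)*3^(2/3)/(25*sqrt(913) + 769)^(1/3) + 12 + 2^(2/3)*3^(1/3)*(25*sqrt(913) + 769)^(1/3))/50)


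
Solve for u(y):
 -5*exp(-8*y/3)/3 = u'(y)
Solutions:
 u(y) = C1 + 5*exp(-8*y/3)/8


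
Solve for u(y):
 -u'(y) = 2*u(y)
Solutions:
 u(y) = C1*exp(-2*y)


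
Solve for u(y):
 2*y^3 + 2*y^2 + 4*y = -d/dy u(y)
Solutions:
 u(y) = C1 - y^4/2 - 2*y^3/3 - 2*y^2


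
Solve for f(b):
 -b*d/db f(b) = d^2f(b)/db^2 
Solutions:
 f(b) = C1 + C2*erf(sqrt(2)*b/2)


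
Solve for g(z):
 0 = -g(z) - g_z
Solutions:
 g(z) = C1*exp(-z)


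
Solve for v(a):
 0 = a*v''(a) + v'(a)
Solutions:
 v(a) = C1 + C2*log(a)


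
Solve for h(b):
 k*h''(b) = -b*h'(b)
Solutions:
 h(b) = C1 + C2*sqrt(k)*erf(sqrt(2)*b*sqrt(1/k)/2)


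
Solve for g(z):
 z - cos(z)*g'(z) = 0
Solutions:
 g(z) = C1 + Integral(z/cos(z), z)


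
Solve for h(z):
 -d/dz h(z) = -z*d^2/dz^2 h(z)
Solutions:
 h(z) = C1 + C2*z^2


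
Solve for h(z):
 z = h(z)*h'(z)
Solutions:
 h(z) = -sqrt(C1 + z^2)
 h(z) = sqrt(C1 + z^2)


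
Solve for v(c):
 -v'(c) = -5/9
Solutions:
 v(c) = C1 + 5*c/9


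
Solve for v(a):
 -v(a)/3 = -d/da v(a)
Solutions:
 v(a) = C1*exp(a/3)


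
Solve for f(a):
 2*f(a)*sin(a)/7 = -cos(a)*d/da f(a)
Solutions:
 f(a) = C1*cos(a)^(2/7)


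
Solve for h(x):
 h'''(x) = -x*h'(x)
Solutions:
 h(x) = C1 + Integral(C2*airyai(-x) + C3*airybi(-x), x)


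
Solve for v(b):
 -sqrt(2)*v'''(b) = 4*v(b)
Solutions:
 v(b) = C3*exp(-sqrt(2)*b) + (C1*sin(sqrt(6)*b/2) + C2*cos(sqrt(6)*b/2))*exp(sqrt(2)*b/2)


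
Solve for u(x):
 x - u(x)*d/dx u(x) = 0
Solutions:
 u(x) = -sqrt(C1 + x^2)
 u(x) = sqrt(C1 + x^2)


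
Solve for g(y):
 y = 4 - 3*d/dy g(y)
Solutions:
 g(y) = C1 - y^2/6 + 4*y/3


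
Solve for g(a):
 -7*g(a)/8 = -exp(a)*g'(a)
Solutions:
 g(a) = C1*exp(-7*exp(-a)/8)


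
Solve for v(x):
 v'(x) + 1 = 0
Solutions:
 v(x) = C1 - x


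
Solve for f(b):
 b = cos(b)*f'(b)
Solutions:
 f(b) = C1 + Integral(b/cos(b), b)


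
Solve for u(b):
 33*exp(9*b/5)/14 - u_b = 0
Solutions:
 u(b) = C1 + 55*exp(9*b/5)/42


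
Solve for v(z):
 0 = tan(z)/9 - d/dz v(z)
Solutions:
 v(z) = C1 - log(cos(z))/9


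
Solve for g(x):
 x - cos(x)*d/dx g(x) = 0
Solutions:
 g(x) = C1 + Integral(x/cos(x), x)


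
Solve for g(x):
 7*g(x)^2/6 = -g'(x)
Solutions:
 g(x) = 6/(C1 + 7*x)


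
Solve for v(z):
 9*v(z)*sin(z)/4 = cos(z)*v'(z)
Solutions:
 v(z) = C1/cos(z)^(9/4)


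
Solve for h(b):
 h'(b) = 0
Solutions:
 h(b) = C1


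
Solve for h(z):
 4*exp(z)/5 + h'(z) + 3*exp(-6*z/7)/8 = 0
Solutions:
 h(z) = C1 - 4*exp(z)/5 + 7*exp(-6*z/7)/16


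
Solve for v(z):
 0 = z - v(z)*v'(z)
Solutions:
 v(z) = -sqrt(C1 + z^2)
 v(z) = sqrt(C1 + z^2)


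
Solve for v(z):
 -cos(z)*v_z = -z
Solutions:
 v(z) = C1 + Integral(z/cos(z), z)


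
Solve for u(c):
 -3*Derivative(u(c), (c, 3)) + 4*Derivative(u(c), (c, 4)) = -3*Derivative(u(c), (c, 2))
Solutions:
 u(c) = C1 + C2*c + (C3*sin(sqrt(39)*c/8) + C4*cos(sqrt(39)*c/8))*exp(3*c/8)


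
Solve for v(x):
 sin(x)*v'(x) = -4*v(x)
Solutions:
 v(x) = C1*(cos(x)^2 + 2*cos(x) + 1)/(cos(x)^2 - 2*cos(x) + 1)


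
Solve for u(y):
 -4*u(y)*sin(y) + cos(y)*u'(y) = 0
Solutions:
 u(y) = C1/cos(y)^4


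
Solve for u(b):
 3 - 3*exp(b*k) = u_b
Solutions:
 u(b) = C1 + 3*b - 3*exp(b*k)/k


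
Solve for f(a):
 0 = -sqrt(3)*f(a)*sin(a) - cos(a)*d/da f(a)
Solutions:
 f(a) = C1*cos(a)^(sqrt(3))


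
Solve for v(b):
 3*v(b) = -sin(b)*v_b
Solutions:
 v(b) = C1*(cos(b) + 1)^(3/2)/(cos(b) - 1)^(3/2)


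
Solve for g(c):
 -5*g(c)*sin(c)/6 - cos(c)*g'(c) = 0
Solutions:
 g(c) = C1*cos(c)^(5/6)


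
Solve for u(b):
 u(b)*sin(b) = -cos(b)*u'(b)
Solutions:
 u(b) = C1*cos(b)


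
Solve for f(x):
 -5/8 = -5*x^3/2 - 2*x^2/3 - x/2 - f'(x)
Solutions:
 f(x) = C1 - 5*x^4/8 - 2*x^3/9 - x^2/4 + 5*x/8


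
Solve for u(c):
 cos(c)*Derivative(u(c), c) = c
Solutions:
 u(c) = C1 + Integral(c/cos(c), c)


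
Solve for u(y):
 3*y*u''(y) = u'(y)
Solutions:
 u(y) = C1 + C2*y^(4/3)


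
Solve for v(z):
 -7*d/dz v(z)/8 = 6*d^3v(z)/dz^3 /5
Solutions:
 v(z) = C1 + C2*sin(sqrt(105)*z/12) + C3*cos(sqrt(105)*z/12)


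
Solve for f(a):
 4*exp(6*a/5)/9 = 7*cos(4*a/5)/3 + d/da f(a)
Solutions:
 f(a) = C1 + 10*exp(6*a/5)/27 - 35*sin(4*a/5)/12


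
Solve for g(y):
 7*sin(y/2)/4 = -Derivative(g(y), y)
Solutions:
 g(y) = C1 + 7*cos(y/2)/2


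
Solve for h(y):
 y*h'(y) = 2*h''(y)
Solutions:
 h(y) = C1 + C2*erfi(y/2)


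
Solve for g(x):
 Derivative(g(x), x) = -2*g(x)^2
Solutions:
 g(x) = 1/(C1 + 2*x)


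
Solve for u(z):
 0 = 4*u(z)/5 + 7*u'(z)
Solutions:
 u(z) = C1*exp(-4*z/35)


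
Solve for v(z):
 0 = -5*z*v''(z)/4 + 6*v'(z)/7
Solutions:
 v(z) = C1 + C2*z^(59/35)


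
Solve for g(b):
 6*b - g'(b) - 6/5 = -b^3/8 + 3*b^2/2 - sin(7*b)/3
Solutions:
 g(b) = C1 + b^4/32 - b^3/2 + 3*b^2 - 6*b/5 - cos(7*b)/21


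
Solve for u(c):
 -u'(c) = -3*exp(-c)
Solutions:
 u(c) = C1 - 3*exp(-c)


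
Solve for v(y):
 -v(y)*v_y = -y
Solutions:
 v(y) = -sqrt(C1 + y^2)
 v(y) = sqrt(C1 + y^2)


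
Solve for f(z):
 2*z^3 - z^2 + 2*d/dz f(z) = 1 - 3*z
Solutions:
 f(z) = C1 - z^4/4 + z^3/6 - 3*z^2/4 + z/2


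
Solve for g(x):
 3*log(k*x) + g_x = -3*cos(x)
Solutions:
 g(x) = C1 - 3*x*log(k*x) + 3*x - 3*sin(x)


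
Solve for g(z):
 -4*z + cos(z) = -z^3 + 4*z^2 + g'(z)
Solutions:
 g(z) = C1 + z^4/4 - 4*z^3/3 - 2*z^2 + sin(z)


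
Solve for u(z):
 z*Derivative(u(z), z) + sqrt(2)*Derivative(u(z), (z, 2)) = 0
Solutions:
 u(z) = C1 + C2*erf(2^(1/4)*z/2)


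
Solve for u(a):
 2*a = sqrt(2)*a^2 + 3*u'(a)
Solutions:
 u(a) = C1 - sqrt(2)*a^3/9 + a^2/3


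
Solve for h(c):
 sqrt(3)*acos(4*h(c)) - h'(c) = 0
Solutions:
 Integral(1/acos(4*_y), (_y, h(c))) = C1 + sqrt(3)*c


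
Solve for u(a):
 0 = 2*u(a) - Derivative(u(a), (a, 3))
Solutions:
 u(a) = C3*exp(2^(1/3)*a) + (C1*sin(2^(1/3)*sqrt(3)*a/2) + C2*cos(2^(1/3)*sqrt(3)*a/2))*exp(-2^(1/3)*a/2)


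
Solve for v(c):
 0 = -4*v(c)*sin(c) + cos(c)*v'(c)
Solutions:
 v(c) = C1/cos(c)^4


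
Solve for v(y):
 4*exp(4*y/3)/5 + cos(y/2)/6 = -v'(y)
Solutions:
 v(y) = C1 - 3*exp(4*y/3)/5 - sin(y/2)/3


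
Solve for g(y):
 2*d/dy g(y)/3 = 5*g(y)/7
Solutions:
 g(y) = C1*exp(15*y/14)


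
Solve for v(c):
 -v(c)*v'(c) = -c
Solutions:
 v(c) = -sqrt(C1 + c^2)
 v(c) = sqrt(C1 + c^2)


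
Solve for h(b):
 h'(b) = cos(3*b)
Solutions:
 h(b) = C1 + sin(3*b)/3


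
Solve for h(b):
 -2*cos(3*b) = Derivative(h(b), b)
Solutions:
 h(b) = C1 - 2*sin(3*b)/3


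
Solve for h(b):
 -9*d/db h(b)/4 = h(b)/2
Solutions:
 h(b) = C1*exp(-2*b/9)


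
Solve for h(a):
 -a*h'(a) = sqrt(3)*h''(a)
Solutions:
 h(a) = C1 + C2*erf(sqrt(2)*3^(3/4)*a/6)


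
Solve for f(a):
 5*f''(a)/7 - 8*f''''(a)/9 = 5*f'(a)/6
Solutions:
 f(a) = C1 + C2*exp(210^(1/3)*a*(210^(1/3)/(sqrt(2191) + 49)^(1/3) + (sqrt(2191) + 49)^(1/3))/56)*sin(3^(1/6)*70^(1/3)*a*(-3^(2/3)*(sqrt(2191) + 49)^(1/3) + 3*70^(1/3)/(sqrt(2191) + 49)^(1/3))/56) + C3*exp(210^(1/3)*a*(210^(1/3)/(sqrt(2191) + 49)^(1/3) + (sqrt(2191) + 49)^(1/3))/56)*cos(3^(1/6)*70^(1/3)*a*(-3^(2/3)*(sqrt(2191) + 49)^(1/3) + 3*70^(1/3)/(sqrt(2191) + 49)^(1/3))/56) + C4*exp(-210^(1/3)*a*(210^(1/3)/(sqrt(2191) + 49)^(1/3) + (sqrt(2191) + 49)^(1/3))/28)


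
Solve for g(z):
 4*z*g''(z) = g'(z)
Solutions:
 g(z) = C1 + C2*z^(5/4)


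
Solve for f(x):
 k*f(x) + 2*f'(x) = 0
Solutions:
 f(x) = C1*exp(-k*x/2)


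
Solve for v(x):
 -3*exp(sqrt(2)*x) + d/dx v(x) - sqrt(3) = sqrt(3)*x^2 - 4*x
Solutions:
 v(x) = C1 + sqrt(3)*x^3/3 - 2*x^2 + sqrt(3)*x + 3*sqrt(2)*exp(sqrt(2)*x)/2


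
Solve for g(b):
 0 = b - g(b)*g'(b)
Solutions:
 g(b) = -sqrt(C1 + b^2)
 g(b) = sqrt(C1 + b^2)


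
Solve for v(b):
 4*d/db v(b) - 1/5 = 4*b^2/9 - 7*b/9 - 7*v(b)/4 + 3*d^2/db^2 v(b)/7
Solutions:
 v(b) = C1*exp(7*b*(4 - sqrt(19))/6) + C2*exp(7*b*(4 + sqrt(19))/6) + 16*b^2/63 - 236*b/147 + 20108/5145


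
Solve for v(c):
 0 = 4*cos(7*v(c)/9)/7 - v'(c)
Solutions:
 -4*c/7 - 9*log(sin(7*v(c)/9) - 1)/14 + 9*log(sin(7*v(c)/9) + 1)/14 = C1


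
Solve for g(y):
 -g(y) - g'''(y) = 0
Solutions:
 g(y) = C3*exp(-y) + (C1*sin(sqrt(3)*y/2) + C2*cos(sqrt(3)*y/2))*exp(y/2)


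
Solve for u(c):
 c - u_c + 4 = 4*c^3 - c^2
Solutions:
 u(c) = C1 - c^4 + c^3/3 + c^2/2 + 4*c


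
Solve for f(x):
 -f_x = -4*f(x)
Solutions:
 f(x) = C1*exp(4*x)


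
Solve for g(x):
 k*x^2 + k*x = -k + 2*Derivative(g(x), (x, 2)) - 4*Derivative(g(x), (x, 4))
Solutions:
 g(x) = C1 + C2*x + C3*exp(-sqrt(2)*x/2) + C4*exp(sqrt(2)*x/2) + k*x^4/24 + k*x^3/12 + 5*k*x^2/4


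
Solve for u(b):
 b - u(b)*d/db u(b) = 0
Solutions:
 u(b) = -sqrt(C1 + b^2)
 u(b) = sqrt(C1 + b^2)


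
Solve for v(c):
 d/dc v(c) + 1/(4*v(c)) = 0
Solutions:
 v(c) = -sqrt(C1 - 2*c)/2
 v(c) = sqrt(C1 - 2*c)/2


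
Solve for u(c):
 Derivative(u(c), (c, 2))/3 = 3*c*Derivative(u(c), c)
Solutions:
 u(c) = C1 + C2*erfi(3*sqrt(2)*c/2)


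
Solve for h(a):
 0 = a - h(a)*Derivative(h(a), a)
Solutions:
 h(a) = -sqrt(C1 + a^2)
 h(a) = sqrt(C1 + a^2)


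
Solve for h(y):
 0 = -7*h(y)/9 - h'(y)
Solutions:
 h(y) = C1*exp(-7*y/9)


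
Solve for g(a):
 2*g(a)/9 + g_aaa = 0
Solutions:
 g(a) = C3*exp(-6^(1/3)*a/3) + (C1*sin(2^(1/3)*3^(5/6)*a/6) + C2*cos(2^(1/3)*3^(5/6)*a/6))*exp(6^(1/3)*a/6)


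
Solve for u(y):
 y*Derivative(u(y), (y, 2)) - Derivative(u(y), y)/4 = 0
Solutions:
 u(y) = C1 + C2*y^(5/4)


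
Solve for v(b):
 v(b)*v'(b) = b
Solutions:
 v(b) = -sqrt(C1 + b^2)
 v(b) = sqrt(C1 + b^2)


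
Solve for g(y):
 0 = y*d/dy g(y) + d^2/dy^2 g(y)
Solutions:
 g(y) = C1 + C2*erf(sqrt(2)*y/2)


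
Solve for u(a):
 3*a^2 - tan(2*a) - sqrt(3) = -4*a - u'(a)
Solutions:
 u(a) = C1 - a^3 - 2*a^2 + sqrt(3)*a - log(cos(2*a))/2


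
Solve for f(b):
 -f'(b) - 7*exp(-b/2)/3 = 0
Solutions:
 f(b) = C1 + 14*exp(-b/2)/3


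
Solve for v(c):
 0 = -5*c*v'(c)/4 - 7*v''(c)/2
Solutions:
 v(c) = C1 + C2*erf(sqrt(35)*c/14)


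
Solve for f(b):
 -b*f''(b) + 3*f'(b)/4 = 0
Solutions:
 f(b) = C1 + C2*b^(7/4)


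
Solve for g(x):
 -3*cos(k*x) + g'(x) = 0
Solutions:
 g(x) = C1 + 3*sin(k*x)/k


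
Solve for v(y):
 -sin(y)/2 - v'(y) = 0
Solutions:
 v(y) = C1 + cos(y)/2


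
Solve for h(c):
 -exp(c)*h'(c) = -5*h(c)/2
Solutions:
 h(c) = C1*exp(-5*exp(-c)/2)


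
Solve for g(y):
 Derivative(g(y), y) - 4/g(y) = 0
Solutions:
 g(y) = -sqrt(C1 + 8*y)
 g(y) = sqrt(C1 + 8*y)


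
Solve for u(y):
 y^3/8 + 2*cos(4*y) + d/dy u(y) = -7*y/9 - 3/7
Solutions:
 u(y) = C1 - y^4/32 - 7*y^2/18 - 3*y/7 - sin(4*y)/2


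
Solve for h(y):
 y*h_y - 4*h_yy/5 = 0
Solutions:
 h(y) = C1 + C2*erfi(sqrt(10)*y/4)


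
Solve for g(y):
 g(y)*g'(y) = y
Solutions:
 g(y) = -sqrt(C1 + y^2)
 g(y) = sqrt(C1 + y^2)


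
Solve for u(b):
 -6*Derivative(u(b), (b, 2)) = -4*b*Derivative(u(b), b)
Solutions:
 u(b) = C1 + C2*erfi(sqrt(3)*b/3)


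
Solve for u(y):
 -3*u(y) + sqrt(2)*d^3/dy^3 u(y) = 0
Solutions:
 u(y) = C3*exp(2^(5/6)*3^(1/3)*y/2) + (C1*sin(6^(5/6)*y/4) + C2*cos(6^(5/6)*y/4))*exp(-2^(5/6)*3^(1/3)*y/4)


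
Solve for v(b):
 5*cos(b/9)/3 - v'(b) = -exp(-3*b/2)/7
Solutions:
 v(b) = C1 + 15*sin(b/9) - 2*exp(-3*b/2)/21


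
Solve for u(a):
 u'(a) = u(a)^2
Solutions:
 u(a) = -1/(C1 + a)


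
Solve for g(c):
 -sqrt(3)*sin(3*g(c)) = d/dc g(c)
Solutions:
 g(c) = -acos((-C1 - exp(6*sqrt(3)*c))/(C1 - exp(6*sqrt(3)*c)))/3 + 2*pi/3
 g(c) = acos((-C1 - exp(6*sqrt(3)*c))/(C1 - exp(6*sqrt(3)*c)))/3


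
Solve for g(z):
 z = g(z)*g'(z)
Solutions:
 g(z) = -sqrt(C1 + z^2)
 g(z) = sqrt(C1 + z^2)


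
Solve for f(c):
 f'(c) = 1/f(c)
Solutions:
 f(c) = -sqrt(C1 + 2*c)
 f(c) = sqrt(C1 + 2*c)


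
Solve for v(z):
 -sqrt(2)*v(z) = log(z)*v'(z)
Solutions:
 v(z) = C1*exp(-sqrt(2)*li(z))


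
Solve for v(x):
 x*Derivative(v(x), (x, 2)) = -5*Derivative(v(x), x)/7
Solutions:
 v(x) = C1 + C2*x^(2/7)


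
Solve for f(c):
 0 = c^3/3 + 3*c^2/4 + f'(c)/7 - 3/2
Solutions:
 f(c) = C1 - 7*c^4/12 - 7*c^3/4 + 21*c/2


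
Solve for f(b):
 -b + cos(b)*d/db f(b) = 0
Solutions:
 f(b) = C1 + Integral(b/cos(b), b)


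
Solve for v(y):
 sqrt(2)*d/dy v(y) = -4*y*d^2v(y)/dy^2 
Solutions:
 v(y) = C1 + C2*y^(1 - sqrt(2)/4)


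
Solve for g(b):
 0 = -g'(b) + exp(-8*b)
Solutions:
 g(b) = C1 - exp(-8*b)/8


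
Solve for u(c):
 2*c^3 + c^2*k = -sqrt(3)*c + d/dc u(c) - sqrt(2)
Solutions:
 u(c) = C1 + c^4/2 + c^3*k/3 + sqrt(3)*c^2/2 + sqrt(2)*c


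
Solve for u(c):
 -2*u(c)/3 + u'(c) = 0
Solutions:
 u(c) = C1*exp(2*c/3)


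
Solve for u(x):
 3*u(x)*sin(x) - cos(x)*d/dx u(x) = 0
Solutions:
 u(x) = C1/cos(x)^3


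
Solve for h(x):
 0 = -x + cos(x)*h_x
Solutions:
 h(x) = C1 + Integral(x/cos(x), x)


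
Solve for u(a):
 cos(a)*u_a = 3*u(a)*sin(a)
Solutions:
 u(a) = C1/cos(a)^3


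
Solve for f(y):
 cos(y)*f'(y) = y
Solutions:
 f(y) = C1 + Integral(y/cos(y), y)


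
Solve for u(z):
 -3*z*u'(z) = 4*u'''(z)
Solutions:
 u(z) = C1 + Integral(C2*airyai(-6^(1/3)*z/2) + C3*airybi(-6^(1/3)*z/2), z)


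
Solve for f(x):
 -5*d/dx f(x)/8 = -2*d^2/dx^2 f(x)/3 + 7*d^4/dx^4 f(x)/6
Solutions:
 f(x) = C1 + C2*exp(21^(1/3)*x*(16*21^(1/3)/(sqrt(807009) + 945)^(1/3) + (sqrt(807009) + 945)^(1/3))/84)*sin(3^(1/6)*7^(1/3)*x*(-3^(2/3)*(sqrt(807009) + 945)^(1/3) + 48*7^(1/3)/(sqrt(807009) + 945)^(1/3))/84) + C3*exp(21^(1/3)*x*(16*21^(1/3)/(sqrt(807009) + 945)^(1/3) + (sqrt(807009) + 945)^(1/3))/84)*cos(3^(1/6)*7^(1/3)*x*(-3^(2/3)*(sqrt(807009) + 945)^(1/3) + 48*7^(1/3)/(sqrt(807009) + 945)^(1/3))/84) + C4*exp(-21^(1/3)*x*(16*21^(1/3)/(sqrt(807009) + 945)^(1/3) + (sqrt(807009) + 945)^(1/3))/42)
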